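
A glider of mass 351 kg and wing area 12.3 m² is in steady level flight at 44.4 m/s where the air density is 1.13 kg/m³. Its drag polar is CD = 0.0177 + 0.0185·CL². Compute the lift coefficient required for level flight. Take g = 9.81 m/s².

In steady level flight, lift balances weight: W = mg = 351 × 9.81 = 3443.3 N.
Dynamic pressure q = 0.5 × 1.13 × 44.4² = 1114 Pa.
Required CL = L/(qS) = 3443.3/(1114·12.3) = 0.2513.

CL = 0.251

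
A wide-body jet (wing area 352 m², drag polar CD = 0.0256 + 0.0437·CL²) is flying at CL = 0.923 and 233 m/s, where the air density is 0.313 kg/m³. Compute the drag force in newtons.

D = 1.88×10^5 N

CD = 0.0256 + 0.0437 × 0.923² = 0.06283
D = ½ρv²S·CD = ½ × 0.313 × 233² × 352 × 0.06283 = 1.88×10^5 N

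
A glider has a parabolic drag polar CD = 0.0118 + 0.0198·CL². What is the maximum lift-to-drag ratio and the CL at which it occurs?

For CD = CD0 + K·CL², (L/D)max occurs at CL* = √(CD0/K) and equals 1/(2√(K·CD0)).
(L/D)max = 1/(2√(0.0198 × 0.0118)) = 1/(2 × 0.01529) = 32.7
CL* = √(0.0118/0.0198) = 0.772

(L/D)max = 32.7, at CL = 0.772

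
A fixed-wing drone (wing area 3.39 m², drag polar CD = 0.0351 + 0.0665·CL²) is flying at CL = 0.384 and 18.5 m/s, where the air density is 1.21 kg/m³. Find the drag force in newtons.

CD = 0.0351 + 0.0665 × 0.384² = 0.04491
D = ½ρv²S·CD = ½ × 1.21 × 18.5² × 3.39 × 0.04491 = 31.5 N

D = 31.5 N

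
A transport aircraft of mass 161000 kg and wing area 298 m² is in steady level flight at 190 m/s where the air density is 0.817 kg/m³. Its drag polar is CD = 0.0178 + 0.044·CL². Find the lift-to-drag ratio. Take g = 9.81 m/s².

Level flight ⇒ L = W = m·g = 161000 × 9.81 = 1.5794×10^6 N.
q = ½ρv² = ½ × 0.817 × 190² = 14750 Pa.
CL = 2W/(ρv²S) = 2×1.5794×10^6/(0.817×190²×298) = 0.3594.
CD = 0.0178 + 0.044 × 0.3594² = 0.02348.
L/D = CL/CD = 0.3594 / 0.02348 = 15.3

L/D = 15.3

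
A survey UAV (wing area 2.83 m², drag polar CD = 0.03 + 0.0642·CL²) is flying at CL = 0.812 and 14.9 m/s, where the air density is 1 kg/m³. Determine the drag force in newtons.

D = 22.7 N

CD = 0.03 + 0.0642 × 0.812² = 0.07233
D = ½ρv²S·CD = ½ × 1 × 14.9² × 2.83 × 0.07233 = 22.7 N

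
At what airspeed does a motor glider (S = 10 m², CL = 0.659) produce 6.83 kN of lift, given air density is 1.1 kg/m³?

v = 43.4 m/s

L = ½ρv²S·CL ⇒ v = √(2L/(ρ·S·CL))
v = √(2 × 6830 / (1.1 × 10 × 0.659)) = √1884 = 43.4 m/s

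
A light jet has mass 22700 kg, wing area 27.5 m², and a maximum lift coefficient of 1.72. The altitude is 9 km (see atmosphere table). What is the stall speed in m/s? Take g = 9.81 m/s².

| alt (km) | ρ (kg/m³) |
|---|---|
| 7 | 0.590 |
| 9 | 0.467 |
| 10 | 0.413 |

V_stall = 142 m/s

At 9 km, from the table: ρ = 0.467 kg/m³.
Stall occurs when L = W at CL,max. W = mg = 22700 × 9.81 = 2.227×10^5 N.
V_stall = √(2W/(ρ·S·CL,max)) = √(2 × 2.227×10^5 / (0.467 × 27.5 × 1.72))
V_stall = √20160 = 142 m/s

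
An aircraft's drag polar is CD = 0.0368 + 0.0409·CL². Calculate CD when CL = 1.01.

CD = 0.0785

CD = 0.0368 + 0.0409 × 1.01² = 0.0368 + 0.04172 = 0.0785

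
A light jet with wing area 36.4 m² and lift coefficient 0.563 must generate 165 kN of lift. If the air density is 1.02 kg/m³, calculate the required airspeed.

L = ½ρv²S·CL ⇒ v = √(2L/(ρ·S·CL))
v = √(2 × 1.65×10^5 / (1.02 × 36.4 × 0.563)) = √15790 = 126 m/s

v = 126 m/s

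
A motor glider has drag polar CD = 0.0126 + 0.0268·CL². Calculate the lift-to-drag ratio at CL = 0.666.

CD = 0.0126 + 0.0268 × 0.666² = 0.02449
L/D = CL/CD = 0.666 / 0.02449 = 27.2

L/D = 27.2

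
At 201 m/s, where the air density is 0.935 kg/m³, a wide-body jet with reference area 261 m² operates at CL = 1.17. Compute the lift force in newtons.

L = 5.77×10^6 N

Dynamic pressure q = ½ρv² = ½ × 0.935 × 201² = 18890 Pa.
L = q·S·CL = 18890 × 261 × 1.17 = 5.77×10^6 N ≈ 5770 kN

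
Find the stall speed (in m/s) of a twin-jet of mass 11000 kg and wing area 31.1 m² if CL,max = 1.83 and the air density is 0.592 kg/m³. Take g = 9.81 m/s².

V_stall = 80 m/s

At stall, lift equals weight: L = W = m·g = 11000 × 9.81 = 1.079×10^5 N.
From L = ½ρV²S·CL,max = W: V_stall = √(2W/(ρSCL,max)) = √(2·1.079×10^5/(0.592·31.1·1.83))
V_stall = √6406 = 80 m/s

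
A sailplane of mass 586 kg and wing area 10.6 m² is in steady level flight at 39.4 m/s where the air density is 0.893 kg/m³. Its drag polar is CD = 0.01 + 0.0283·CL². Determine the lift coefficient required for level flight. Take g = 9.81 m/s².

In steady level flight, lift balances weight: W = mg = 586 × 9.81 = 5748.7 N.
Dynamic pressure q = 0.5 × 0.893 × 39.4² = 693.1 Pa.
Required CL = L/(qS) = 5748.7/(693.1·10.6) = 0.7824.

CL = 0.782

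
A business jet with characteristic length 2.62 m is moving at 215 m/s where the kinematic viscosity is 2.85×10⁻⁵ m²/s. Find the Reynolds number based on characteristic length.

Re = 1.98×10^7

Re = v·c/ν = 215 × 2.62 / (2.85×10⁻⁵) = 1.98×10^7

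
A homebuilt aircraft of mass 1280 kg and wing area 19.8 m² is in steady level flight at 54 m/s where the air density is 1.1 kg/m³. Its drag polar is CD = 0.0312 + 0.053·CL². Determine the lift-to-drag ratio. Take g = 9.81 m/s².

Weight W = mg = 1280 × 9.81 = 12557 N; in level flight L = W.
Dynamic pressure q = 0.5 × 1.1 × 54² = 1604 Pa.
CL = 2W/(ρv²S) = 2×12557/(1.1×54²×19.8) = 0.3954.
CD = 0.0312 + 0.053 × 0.3954² = 0.03949.
L/D = CL/CD = 0.3954 / 0.03949 = 10

L/D = 10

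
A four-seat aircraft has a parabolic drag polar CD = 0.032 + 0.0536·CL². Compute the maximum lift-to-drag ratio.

For CD = CD0 + K·CL², (L/D)max occurs at CL* = √(CD0/K) and equals 1/(2√(K·CD0)).
(L/D)max = 1/(2√(0.0536 × 0.032)) = 1/(2 × 0.04141) = 12.1

(L/D)max = 12.1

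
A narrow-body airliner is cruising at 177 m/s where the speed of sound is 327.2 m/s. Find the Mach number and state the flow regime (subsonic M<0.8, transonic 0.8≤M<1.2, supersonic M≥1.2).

M = v/a = 177 / 327.2 = 0.541
M = 0.541 → subsonic.

M = 0.541 (subsonic)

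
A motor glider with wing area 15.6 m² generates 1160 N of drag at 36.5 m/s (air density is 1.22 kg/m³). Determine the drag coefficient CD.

CD = 0.0915

From D = ½ρv²S·CD, rearranging gives CD = 2D/(ρv²S).
CD = 2 × 1160 / (1.22 × 36.5² × 15.6) = 0.0915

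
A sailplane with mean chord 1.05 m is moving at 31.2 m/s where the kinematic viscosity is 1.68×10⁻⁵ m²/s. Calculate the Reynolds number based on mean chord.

Re = v·c/ν = 31.2 × 1.05 / (1.68×10⁻⁵) = 1.95×10^6

Re = 1.95×10^6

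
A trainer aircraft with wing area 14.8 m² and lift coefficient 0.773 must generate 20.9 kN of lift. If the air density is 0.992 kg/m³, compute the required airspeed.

v = 60.7 m/s

L = ½ρv²S·CL ⇒ v = √(2L/(ρ·S·CL))
v = √(2 × 20900 / (0.992 × 14.8 × 0.773)) = √3683 = 60.7 m/s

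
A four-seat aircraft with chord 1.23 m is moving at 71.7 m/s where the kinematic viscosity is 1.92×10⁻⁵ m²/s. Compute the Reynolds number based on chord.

Re = v·c/ν = 71.7 × 1.23 / (1.92×10⁻⁵) = 4.59×10^6

Re = 4.59×10^6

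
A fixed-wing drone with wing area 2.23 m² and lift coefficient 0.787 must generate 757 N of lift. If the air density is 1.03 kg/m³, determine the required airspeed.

L = ½ρv²S·CL ⇒ v = √(2L/(ρ·S·CL))
v = √(2 × 757 / (1.03 × 2.23 × 0.787)) = √837.5 = 28.9 m/s

v = 28.9 m/s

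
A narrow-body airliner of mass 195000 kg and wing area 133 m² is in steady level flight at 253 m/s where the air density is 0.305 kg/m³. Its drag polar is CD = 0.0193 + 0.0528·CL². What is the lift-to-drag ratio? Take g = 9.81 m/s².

Weight W = mg = 195000 × 9.81 = 1.913×10^6 N; in level flight L = W.
q = ½ρv² = ½ × 0.305 × 253² = 9761 Pa.
Required CL = L/(qS) = 1.913×10^6/(9761·133) = 1.473.
CD = 0.0193 + 0.0528 × 1.473² = 0.1339.
L/D = CL/CD = 1.473 / 0.1339 = 11

L/D = 11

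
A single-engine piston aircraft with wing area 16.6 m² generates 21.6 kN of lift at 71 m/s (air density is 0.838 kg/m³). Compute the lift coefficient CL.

From L = ½ρv²S·CL, rearranging gives CL = 2L/(ρv²S).
CL = 2 × 21600 / (0.838 × 71² × 16.6) = 0.616

CL = 0.616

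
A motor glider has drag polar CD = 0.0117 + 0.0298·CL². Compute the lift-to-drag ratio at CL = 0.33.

CD = 0.0117 + 0.0298 × 0.33² = 0.01495
L/D = CL/CD = 0.33 / 0.01495 = 22.1

L/D = 22.1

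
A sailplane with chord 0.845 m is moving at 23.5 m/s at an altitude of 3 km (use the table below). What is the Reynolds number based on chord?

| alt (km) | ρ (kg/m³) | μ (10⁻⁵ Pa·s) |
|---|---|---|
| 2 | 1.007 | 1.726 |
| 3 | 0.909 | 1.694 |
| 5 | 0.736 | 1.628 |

Re = 1.07×10^6

At 3 km, from the table: ρ = 0.909 kg/m³, μ = 1.694×10⁻⁵ Pa·s.
Re = ρ·v·c/μ = 0.909 × 23.5 × 0.845 / (1.694×10⁻⁵) = 1.07×10^6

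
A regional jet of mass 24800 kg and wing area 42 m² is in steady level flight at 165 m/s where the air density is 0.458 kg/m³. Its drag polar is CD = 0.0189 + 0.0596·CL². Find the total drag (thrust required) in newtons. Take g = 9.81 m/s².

D = 18400 N

In steady level flight, lift balances weight: W = mg = 24800 × 9.81 = 2.4329×10^5 N.
Dynamic pressure q = 0.5 × 0.458 × 165² = 6235 Pa.
Required CL = L/(qS) = 2.4329×10^5/(6235·42) = 0.9291.
CD = 0.0189 + 0.0596 × 0.9291² = 0.07035.
D = q·S·CD = 6235 × 42 × 0.07035 = 18420 N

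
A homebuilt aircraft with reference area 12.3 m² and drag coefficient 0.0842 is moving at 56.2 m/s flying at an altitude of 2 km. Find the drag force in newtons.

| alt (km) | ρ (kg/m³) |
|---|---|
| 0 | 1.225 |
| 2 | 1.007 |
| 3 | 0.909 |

At 2 km, from the table: ρ = 1.007 kg/m³.
D = ½ρv²S·CD = ½ × 1.007 × 56.2² × 12.3 × 0.0842 = 1650 N

D = 1650 N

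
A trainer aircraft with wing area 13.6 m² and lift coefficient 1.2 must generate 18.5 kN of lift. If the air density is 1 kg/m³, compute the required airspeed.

v = 47.6 m/s

L = ½ρv²S·CL ⇒ v = √(2L/(ρ·S·CL))
v = √(2 × 18500 / (1 × 13.6 × 1.2)) = √2267 = 47.6 m/s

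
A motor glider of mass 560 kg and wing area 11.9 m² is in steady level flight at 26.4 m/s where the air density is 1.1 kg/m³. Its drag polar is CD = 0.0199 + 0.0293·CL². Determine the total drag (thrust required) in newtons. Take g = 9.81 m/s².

D = 285 N

Level flight ⇒ L = W = m·g = 560 × 9.81 = 5493.6 N.
q = ½ρv² = ½ × 1.1 × 26.4² = 383.3 Pa.
CL = W/(q·S) = 5493.6 / (383.3 × 11.9) = 1.204.
CD = 0.0199 + 0.0293 × 1.204² = 0.0624.
D = q·S·CD = 383.3 × 11.9 × 0.0624 = 284.6 N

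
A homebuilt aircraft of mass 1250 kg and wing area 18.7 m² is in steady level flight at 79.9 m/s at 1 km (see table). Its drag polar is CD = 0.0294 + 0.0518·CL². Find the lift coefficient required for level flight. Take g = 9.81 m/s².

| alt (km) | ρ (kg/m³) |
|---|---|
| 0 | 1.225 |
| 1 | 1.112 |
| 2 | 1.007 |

CL = 0.185

At 1 km, from the table: ρ = 1.112 kg/m³.
In steady level flight, lift balances weight: W = mg = 1250 × 9.81 = 12262 N.
q = ½ρv² = ½ × 1.112 × 79.9² = 3550 Pa.
CL = 2W/(ρv²S) = 2×12262/(1.112×79.9²×18.7) = 0.1847.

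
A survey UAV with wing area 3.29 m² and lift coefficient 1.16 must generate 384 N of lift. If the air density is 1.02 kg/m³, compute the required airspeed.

v = 14 m/s

L = ½ρv²S·CL ⇒ v = √(2L/(ρ·S·CL))
v = √(2 × 384 / (1.02 × 3.29 × 1.16)) = √197.3 = 14 m/s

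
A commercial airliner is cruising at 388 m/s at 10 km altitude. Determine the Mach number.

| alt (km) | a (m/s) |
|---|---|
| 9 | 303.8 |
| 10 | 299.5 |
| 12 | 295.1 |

M = 1.3

At 10 km, from the table: a = 299.5 m/s.
M = v/a = 388 / 299.5 = 1.3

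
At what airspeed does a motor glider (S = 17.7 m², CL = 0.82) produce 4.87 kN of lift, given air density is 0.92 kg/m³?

L = ½ρv²S·CL ⇒ v = √(2L/(ρ·S·CL))
v = √(2 × 4870 / (0.92 × 17.7 × 0.82)) = √729.4 = 27 m/s

v = 27 m/s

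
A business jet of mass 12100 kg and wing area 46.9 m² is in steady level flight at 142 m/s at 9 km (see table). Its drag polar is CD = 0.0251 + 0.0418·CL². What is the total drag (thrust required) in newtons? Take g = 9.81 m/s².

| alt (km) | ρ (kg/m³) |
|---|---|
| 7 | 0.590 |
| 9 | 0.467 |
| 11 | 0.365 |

At 9 km, from the table: ρ = 0.467 kg/m³.
In steady level flight, lift balances weight: W = mg = 12100 × 9.81 = 1.187×10^5 N.
Dynamic pressure q = 0.5 × 0.467 × 142² = 4708 Pa.
CL = W/(q·S) = 1.187×10^5 / (4708 × 46.9) = 0.5375.
CD = 0.0251 + 0.0418 × 0.5375² = 0.03718.
D = q·S·CD = 4708 × 46.9 × 0.03718 = 8210 N

D = 8210 N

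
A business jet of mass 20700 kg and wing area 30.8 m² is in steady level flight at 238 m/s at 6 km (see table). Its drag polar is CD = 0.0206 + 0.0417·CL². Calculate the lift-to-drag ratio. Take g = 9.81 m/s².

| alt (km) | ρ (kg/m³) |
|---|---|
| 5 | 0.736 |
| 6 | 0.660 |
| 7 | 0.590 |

At 6 km, from the table: ρ = 0.660 kg/m³.
Level flight ⇒ L = W = m·g = 20700 × 9.81 = 2.0307×10^5 N.
Dynamic pressure q = 0.5 × 0.66 × 238² = 18690 Pa.
CL = 2W/(ρv²S) = 2×2.0307×10^5/(0.66×238²×30.8) = 0.3527.
CD = 0.0206 + 0.0417 × 0.3527² = 0.02579.
L/D = CL/CD = 0.3527 / 0.02579 = 13.7

L/D = 13.7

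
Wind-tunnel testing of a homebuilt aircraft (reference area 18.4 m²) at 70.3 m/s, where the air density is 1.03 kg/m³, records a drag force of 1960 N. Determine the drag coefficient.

From D = ½ρv²S·CD, rearranging gives CD = 2D/(ρv²S).
CD = 2 × 1960 / (1.03 × 70.3² × 18.4) = 0.0419

CD = 0.0419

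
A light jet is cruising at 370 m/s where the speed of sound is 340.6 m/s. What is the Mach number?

M = v/a = 370 / 340.6 = 1.09

M = 1.09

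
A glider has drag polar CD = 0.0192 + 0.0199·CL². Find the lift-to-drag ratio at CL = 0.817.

L/D = 25.2

CD = 0.0192 + 0.0199 × 0.817² = 0.03248
L/D = CL/CD = 0.817 / 0.03248 = 25.2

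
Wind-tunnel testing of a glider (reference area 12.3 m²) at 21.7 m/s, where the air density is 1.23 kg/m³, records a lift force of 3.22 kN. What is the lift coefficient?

From L = ½ρv²S·CL, rearranging gives CL = 2L/(ρv²S).
CL = 2 × 3220 / (1.23 × 21.7² × 12.3) = 0.904

CL = 0.904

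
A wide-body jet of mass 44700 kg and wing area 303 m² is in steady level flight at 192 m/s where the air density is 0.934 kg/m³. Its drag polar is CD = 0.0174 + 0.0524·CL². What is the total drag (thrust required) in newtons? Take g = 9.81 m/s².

D = 92700 N

Level flight ⇒ L = W = m·g = 44700 × 9.81 = 4.3851×10^5 N.
q = ½ρv² = ½ × 0.934 × 192² = 17220 Pa.
Required CL = L/(qS) = 4.3851×10^5/(17220·303) = 0.08406.
CD = 0.0174 + 0.0524 × 0.08406² = 0.01777.
D = q·S·CD = 17220 × 303 × 0.01777 = 92700 N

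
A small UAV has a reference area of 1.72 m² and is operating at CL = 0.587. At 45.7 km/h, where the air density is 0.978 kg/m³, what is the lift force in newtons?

Convert speed: v = 45.7 km/h ÷ 3.6 = 12.69 m/s.
Dynamic pressure q = ½ρv² = ½ × 0.978 × 12.69² = 78.8 Pa.
L = q·S·CL = 78.8 × 1.72 × 0.587 = 79.6 N

L = 79.6 N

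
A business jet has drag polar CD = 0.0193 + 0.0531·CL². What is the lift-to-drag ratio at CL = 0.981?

L/D = 13.9

CD = 0.0193 + 0.0531 × 0.981² = 0.0704
L/D = CL/CD = 0.981 / 0.0704 = 13.9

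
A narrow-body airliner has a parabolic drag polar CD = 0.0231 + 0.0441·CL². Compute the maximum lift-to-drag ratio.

(L/D)max = 15.7

For CD = CD0 + K·CL², (L/D)max occurs at CL* = √(CD0/K) and equals 1/(2√(K·CD0)).
(L/D)max = 1/(2√(0.0441 × 0.0231)) = 1/(2 × 0.03192) = 15.7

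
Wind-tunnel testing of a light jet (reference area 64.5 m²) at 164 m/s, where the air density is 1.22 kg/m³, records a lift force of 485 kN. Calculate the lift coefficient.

CL = 0.458

From L = ½ρv²S·CL, rearranging gives CL = 2L/(ρv²S).
CL = 2 × 4.85×10^5 / (1.22 × 164² × 64.5) = 0.458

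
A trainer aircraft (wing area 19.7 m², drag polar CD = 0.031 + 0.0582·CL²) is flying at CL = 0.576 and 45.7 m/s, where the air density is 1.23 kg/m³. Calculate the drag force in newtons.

CD = 0.031 + 0.0582 × 0.576² = 0.05031
D = ½ρv²S·CD = ½ × 1.23 × 45.7² × 19.7 × 0.05031 = 1270 N

D = 1270 N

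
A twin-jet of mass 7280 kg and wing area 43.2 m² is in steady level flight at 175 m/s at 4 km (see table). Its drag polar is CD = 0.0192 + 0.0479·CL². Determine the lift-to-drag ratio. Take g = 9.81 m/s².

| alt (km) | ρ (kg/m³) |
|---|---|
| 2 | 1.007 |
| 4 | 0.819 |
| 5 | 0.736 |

L/D = 6.58

At 4 km, from the table: ρ = 0.819 kg/m³.
Level flight ⇒ L = W = m·g = 7280 × 9.81 = 71417 N.
Dynamic pressure q = 0.5 × 0.819 × 175² = 12540 Pa.
CL = W/(q·S) = 71417 / (12540 × 43.2) = 0.1318.
CD = 0.0192 + 0.0479 × 0.1318² = 0.02003.
L/D = CL/CD = 0.1318 / 0.02003 = 6.58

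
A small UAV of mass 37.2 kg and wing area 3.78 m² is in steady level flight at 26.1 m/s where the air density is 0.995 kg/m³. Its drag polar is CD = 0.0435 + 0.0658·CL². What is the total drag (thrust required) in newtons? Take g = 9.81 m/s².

D = 62.6 N

Level flight ⇒ L = W = m·g = 37.2 × 9.81 = 364.93 N.
q = ½ρv² = ½ × 0.995 × 26.1² = 338.9 Pa.
CL = W/(q·S) = 364.93 / (338.9 × 3.78) = 0.2849.
CD = 0.0435 + 0.0658 × 0.2849² = 0.04884.
D = q·S·CD = 338.9 × 3.78 × 0.04884 = 62.57 N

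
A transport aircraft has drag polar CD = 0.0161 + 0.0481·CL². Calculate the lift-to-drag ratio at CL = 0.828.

L/D = 16.9

CD = 0.0161 + 0.0481 × 0.828² = 0.04908
L/D = CL/CD = 0.828 / 0.04908 = 16.9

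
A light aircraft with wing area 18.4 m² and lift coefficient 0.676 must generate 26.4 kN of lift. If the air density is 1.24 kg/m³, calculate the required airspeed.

v = 58.5 m/s

L = ½ρv²S·CL ⇒ v = √(2L/(ρ·S·CL))
v = √(2 × 26400 / (1.24 × 18.4 × 0.676)) = √3423 = 58.5 m/s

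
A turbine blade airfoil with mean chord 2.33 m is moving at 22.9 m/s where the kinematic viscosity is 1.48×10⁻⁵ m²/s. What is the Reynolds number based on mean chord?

Re = v·c/ν = 22.9 × 2.33 / (1.48×10⁻⁵) = 3.61×10^6

Re = 3.61×10^6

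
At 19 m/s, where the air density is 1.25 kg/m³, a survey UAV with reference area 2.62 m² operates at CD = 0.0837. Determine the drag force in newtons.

D = ½ρv²S·CD = ½ × 1.25 × 19² × 2.62 × 0.0837 = 49.5 N

D = 49.5 N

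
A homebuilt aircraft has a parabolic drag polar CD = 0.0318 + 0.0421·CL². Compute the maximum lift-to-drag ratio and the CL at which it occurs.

(L/D)max = 13.7, at CL = 0.869

For CD = CD0 + K·CL², (L/D)max occurs at CL* = √(CD0/K) and equals 1/(2√(K·CD0)).
(L/D)max = 1/(2√(0.0421 × 0.0318)) = 1/(2 × 0.03659) = 13.7
CL* = √(0.0318/0.0421) = 0.869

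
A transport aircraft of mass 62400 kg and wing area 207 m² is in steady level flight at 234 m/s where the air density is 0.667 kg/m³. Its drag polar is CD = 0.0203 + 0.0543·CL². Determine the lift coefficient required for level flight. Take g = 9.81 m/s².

In steady level flight, lift balances weight: W = mg = 62400 × 9.81 = 6.1214×10^5 N.
q = ½ρv² = ½ × 0.667 × 234² = 18260 Pa.
CL = 2W/(ρv²S) = 2×6.1214×10^5/(0.667×234²×207) = 0.1619.

CL = 0.162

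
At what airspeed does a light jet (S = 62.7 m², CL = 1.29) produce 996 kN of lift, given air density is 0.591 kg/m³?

L = ½ρv²S·CL ⇒ v = √(2L/(ρ·S·CL))
v = √(2 × 9.96×10^5 / (0.591 × 62.7 × 1.29)) = √41670 = 204 m/s

v = 204 m/s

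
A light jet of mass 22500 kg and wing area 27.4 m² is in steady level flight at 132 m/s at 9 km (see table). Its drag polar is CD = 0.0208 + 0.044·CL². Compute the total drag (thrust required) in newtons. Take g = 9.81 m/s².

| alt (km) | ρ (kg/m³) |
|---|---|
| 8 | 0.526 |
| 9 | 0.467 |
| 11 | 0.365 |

At 9 km, from the table: ρ = 0.467 kg/m³.
Weight W = mg = 22500 × 9.81 = 2.2072×10^5 N; in level flight L = W.
q = ½ρv² = ½ × 0.467 × 132² = 4069 Pa.
CL = W/(q·S) = 2.2072×10^5 / (4069 × 27.4) = 1.98.
CD = 0.0208 + 0.044 × 1.98² = 0.1933.
D = q·S·CD = 4069 × 27.4 × 0.1933 = 21550 N

D = 21500 N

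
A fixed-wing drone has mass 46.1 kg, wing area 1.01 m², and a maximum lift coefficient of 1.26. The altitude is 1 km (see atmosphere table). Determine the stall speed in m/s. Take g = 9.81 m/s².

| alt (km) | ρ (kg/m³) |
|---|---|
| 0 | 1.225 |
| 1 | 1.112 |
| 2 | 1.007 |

V_stall = 25.3 m/s

At 1 km, from the table: ρ = 1.112 kg/m³.
At stall, lift equals weight: L = W = m·g = 46.1 × 9.81 = 452.2 N.
From L = ½ρV²S·CL,max = W: V_stall = √(2W/(ρSCL,max)) = √(2·452.2/(1.112·1.01·1.26))
V_stall = √639.2 = 25.3 m/s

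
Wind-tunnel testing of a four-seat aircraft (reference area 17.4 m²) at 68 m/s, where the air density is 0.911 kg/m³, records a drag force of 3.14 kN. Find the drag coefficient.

CD = 0.0857

From D = ½ρv²S·CD, rearranging gives CD = 2D/(ρv²S).
CD = 2 × 3140 / (0.911 × 68² × 17.4) = 0.0857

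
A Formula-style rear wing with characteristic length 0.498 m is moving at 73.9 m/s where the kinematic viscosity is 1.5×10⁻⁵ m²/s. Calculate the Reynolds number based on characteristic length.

Re = v·c/ν = 73.9 × 0.498 / (1.5×10⁻⁵) = 2.45×10^6

Re = 2.45×10^6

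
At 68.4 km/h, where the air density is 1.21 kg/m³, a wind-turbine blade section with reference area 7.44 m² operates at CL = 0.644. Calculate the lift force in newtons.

L = 1050 N

Convert speed: v = 68.4 km/h ÷ 3.6 = 19 m/s.
L = ½ρv²S·CL = ½ × 1.21 × 19² × 7.44 × 0.644 = 1050 N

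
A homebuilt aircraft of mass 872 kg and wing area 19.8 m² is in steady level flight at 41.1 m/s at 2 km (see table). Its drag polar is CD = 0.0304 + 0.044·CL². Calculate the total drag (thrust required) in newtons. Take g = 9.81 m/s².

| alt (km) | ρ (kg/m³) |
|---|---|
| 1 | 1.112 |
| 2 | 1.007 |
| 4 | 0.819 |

At 2 km, from the table: ρ = 1.007 kg/m³.
In steady level flight, lift balances weight: W = mg = 872 × 9.81 = 8554.3 N.
q = ½ρv² = ½ × 1.007 × 41.1² = 850.5 Pa.
CL = 2W/(ρv²S) = 2×8554.3/(1.007×41.1²×19.8) = 0.508.
CD = 0.0304 + 0.044 × 0.508² = 0.04175.
D = q·S·CD = 850.5 × 19.8 × 0.04175 = 703.1 N

D = 703 N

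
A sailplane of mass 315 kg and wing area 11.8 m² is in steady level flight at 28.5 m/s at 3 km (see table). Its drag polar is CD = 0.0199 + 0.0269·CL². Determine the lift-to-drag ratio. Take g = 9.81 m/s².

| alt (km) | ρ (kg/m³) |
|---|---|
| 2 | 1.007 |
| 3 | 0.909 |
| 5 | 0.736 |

At 3 km, from the table: ρ = 0.909 kg/m³.
In steady level flight, lift balances weight: W = mg = 315 × 9.81 = 3090.2 N.
q = ½ρv² = ½ × 0.909 × 28.5² = 369.2 Pa.
CL = W/(q·S) = 3090.2 / (369.2 × 11.8) = 0.7094.
CD = 0.0199 + 0.0269 × 0.7094² = 0.03344.
L/D = CL/CD = 0.7094 / 0.03344 = 21.2

L/D = 21.2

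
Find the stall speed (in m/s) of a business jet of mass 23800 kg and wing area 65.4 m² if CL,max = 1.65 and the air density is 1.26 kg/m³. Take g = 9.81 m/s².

Stall occurs when L = W at CL,max. W = mg = 23800 × 9.81 = 2.335×10^5 N.
From L = ½ρV²S·CL,max = W: V_stall = √(2W/(ρSCL,max)) = √(2·2.335×10^5/(1.26·65.4·1.65))
V_stall = √3434 = 58.6 m/s

V_stall = 58.6 m/s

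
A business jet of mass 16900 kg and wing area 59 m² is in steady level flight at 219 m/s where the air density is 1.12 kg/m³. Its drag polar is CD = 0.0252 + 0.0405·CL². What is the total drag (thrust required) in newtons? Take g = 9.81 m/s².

Weight W = mg = 16900 × 9.81 = 1.6579×10^5 N; in level flight L = W.
q = ½ρv² = ½ × 1.12 × 219² = 26860 Pa.
Required CL = L/(qS) = 1.6579×10^5/(26860·59) = 0.1046.
CD = 0.0252 + 0.0405 × 0.1046² = 0.02564.
D = q·S·CD = 26860 × 59 × 0.02564 = 40640 N

D = 40600 N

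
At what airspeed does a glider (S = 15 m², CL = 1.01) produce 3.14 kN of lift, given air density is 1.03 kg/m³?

v = 20.1 m/s

L = ½ρv²S·CL ⇒ v = √(2L/(ρ·S·CL))
v = √(2 × 3140 / (1.03 × 15 × 1.01)) = √402.4 = 20.1 m/s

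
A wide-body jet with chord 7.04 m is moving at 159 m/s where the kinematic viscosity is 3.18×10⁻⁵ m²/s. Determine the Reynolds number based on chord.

Re = 3.52×10^7

Re = v·c/ν = 159 × 7.04 / (3.18×10⁻⁵) = 3.52×10^7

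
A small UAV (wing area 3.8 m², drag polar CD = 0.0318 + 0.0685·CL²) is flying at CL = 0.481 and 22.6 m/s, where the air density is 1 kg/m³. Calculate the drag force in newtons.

D = 46.2 N

CD = 0.0318 + 0.0685 × 0.481² = 0.04765
D = ½ρv²S·CD = ½ × 1 × 22.6² × 3.8 × 0.04765 = 46.2 N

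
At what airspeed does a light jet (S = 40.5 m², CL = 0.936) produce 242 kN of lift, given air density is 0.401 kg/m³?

v = 178 m/s

L = ½ρv²S·CL ⇒ v = √(2L/(ρ·S·CL))
v = √(2 × 2.42×10^5 / (0.401 × 40.5 × 0.936)) = √31840 = 178 m/s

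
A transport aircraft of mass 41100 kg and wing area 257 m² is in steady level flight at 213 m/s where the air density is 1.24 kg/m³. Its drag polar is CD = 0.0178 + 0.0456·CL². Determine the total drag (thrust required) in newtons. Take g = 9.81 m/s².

In steady level flight, lift balances weight: W = mg = 41100 × 9.81 = 4.0319×10^5 N.
q = ½ρv² = ½ × 1.24 × 213² = 28130 Pa.
CL = 2W/(ρv²S) = 2×4.0319×10^5/(1.24×213²×257) = 0.05577.
CD = 0.0178 + 0.0456 × 0.05577² = 0.01794.
D = q·S·CD = 28130 × 257 × 0.01794 = 1.297×10^5 N

D = 1.3×10^5 N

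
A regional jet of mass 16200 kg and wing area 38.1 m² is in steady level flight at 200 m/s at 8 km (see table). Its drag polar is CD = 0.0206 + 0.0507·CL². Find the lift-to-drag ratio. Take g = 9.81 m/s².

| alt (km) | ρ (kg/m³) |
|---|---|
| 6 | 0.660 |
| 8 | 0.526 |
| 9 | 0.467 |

At 8 km, from the table: ρ = 0.526 kg/m³.
Weight W = mg = 16200 × 9.81 = 1.5892×10^5 N; in level flight L = W.
q = ½ρv² = ½ × 0.526 × 200² = 10520 Pa.
CL = W/(q·S) = 1.5892×10^5 / (10520 × 38.1) = 0.3965.
CD = 0.0206 + 0.0507 × 0.3965² = 0.02857.
L/D = CL/CD = 0.3965 / 0.02857 = 13.9

L/D = 13.9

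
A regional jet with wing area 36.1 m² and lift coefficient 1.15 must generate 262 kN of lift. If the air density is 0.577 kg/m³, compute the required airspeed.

L = ½ρv²S·CL ⇒ v = √(2L/(ρ·S·CL))
v = √(2 × 2.62×10^5 / (0.577 × 36.1 × 1.15)) = √21880 = 148 m/s

v = 148 m/s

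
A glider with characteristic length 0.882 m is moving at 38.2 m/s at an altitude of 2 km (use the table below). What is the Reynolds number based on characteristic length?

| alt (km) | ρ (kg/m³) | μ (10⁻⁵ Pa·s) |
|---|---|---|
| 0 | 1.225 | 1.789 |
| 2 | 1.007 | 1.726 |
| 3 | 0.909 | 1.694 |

Re = 1.97×10^6

At 2 km, from the table: ρ = 1.007 kg/m³, μ = 1.726×10⁻⁵ Pa·s.
Re = ρ·v·c/μ = 1.007 × 38.2 × 0.882 / (1.726×10⁻⁵) = 1.97×10^6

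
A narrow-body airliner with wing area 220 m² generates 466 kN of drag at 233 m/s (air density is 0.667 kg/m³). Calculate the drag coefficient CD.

CD = 0.117

From D = ½ρv²S·CD, rearranging gives CD = 2D/(ρv²S).
CD = 2 × 4.66×10^5 / (0.667 × 233² × 220) = 0.117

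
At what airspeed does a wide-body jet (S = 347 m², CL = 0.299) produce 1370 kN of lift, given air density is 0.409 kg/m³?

v = 254 m/s

L = ½ρv²S·CL ⇒ v = √(2L/(ρ·S·CL))
v = √(2 × 1.37×10^6 / (0.409 × 347 × 0.299)) = √64570 = 254 m/s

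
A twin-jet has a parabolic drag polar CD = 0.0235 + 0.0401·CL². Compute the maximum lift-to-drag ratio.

For CD = CD0 + K·CL², (L/D)max occurs at CL* = √(CD0/K) and equals 1/(2√(K·CD0)).
(L/D)max = 1/(2√(0.0401 × 0.0235)) = 1/(2 × 0.0307) = 16.3

(L/D)max = 16.3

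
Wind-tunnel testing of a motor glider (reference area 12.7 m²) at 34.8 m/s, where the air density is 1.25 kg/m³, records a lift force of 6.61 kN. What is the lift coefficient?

From L = ½ρv²S·CL, rearranging gives CL = 2L/(ρv²S).
CL = 2 × 6610 / (1.25 × 34.8² × 12.7) = 0.688

CL = 0.688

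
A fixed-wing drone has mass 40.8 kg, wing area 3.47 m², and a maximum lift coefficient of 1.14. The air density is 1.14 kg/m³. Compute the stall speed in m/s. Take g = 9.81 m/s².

Stall occurs when L = W at CL,max. W = mg = 40.8 × 9.81 = 400.2 N.
From L = ½ρV²S·CL,max = W: V_stall = √(2W/(ρSCL,max)) = √(2·400.2/(1.14·3.47·1.14))
V_stall = √177.5 = 13.3 m/s

V_stall = 13.3 m/s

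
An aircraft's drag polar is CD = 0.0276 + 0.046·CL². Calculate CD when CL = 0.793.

CD = 0.0276 + 0.046 × 0.793² = 0.0276 + 0.02893 = 0.0565

CD = 0.0565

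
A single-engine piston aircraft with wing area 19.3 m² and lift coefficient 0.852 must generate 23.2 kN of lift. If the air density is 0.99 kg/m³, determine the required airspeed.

v = 53.4 m/s

L = ½ρv²S·CL ⇒ v = √(2L/(ρ·S·CL))
v = √(2 × 23200 / (0.99 × 19.3 × 0.852)) = √2850 = 53.4 m/s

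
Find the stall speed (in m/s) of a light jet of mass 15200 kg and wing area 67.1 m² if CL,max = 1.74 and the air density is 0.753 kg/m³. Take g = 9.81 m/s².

Weight W = mg = 15200 × 9.81 = 1.491×10^5 N.
V_stall = √(2W/(ρ·S·CL,max)) = √(2 × 1.491×10^5 / (0.753 × 67.1 × 1.74))
V_stall = √3392 = 58.2 m/s

V_stall = 58.2 m/s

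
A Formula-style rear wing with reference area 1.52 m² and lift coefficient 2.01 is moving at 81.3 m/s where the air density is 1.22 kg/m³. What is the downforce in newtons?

Dynamic pressure q = ½ρv² = ½ × 1.22 × 81.3² = 4032 Pa.
L = q·S·CL = 4032 × 1.52 × 2.01 = 12300 N ≈ 12.3 kN

L = 12300 N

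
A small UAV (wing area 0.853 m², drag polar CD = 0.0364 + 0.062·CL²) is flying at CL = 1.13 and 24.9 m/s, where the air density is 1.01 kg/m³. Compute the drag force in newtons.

CD = 0.0364 + 0.062 × 1.13² = 0.1156
D = ½ρv²S·CD = ½ × 1.01 × 24.9² × 0.853 × 0.1156 = 30.9 N

D = 30.9 N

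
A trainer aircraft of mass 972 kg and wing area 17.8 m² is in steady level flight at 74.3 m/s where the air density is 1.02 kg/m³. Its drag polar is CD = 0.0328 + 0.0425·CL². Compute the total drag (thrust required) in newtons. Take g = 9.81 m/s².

D = 1720 N

Level flight ⇒ L = W = m·g = 972 × 9.81 = 9535.3 N.
q = ½ρv² = ½ × 1.02 × 74.3² = 2815 Pa.
Required CL = L/(qS) = 9535.3/(2815·17.8) = 0.1903.
CD = 0.0328 + 0.0425 × 0.1903² = 0.03434.
D = q·S·CD = 2815 × 17.8 × 0.03434 = 1721 N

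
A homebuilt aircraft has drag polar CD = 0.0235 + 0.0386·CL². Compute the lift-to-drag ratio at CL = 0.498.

CD = 0.0235 + 0.0386 × 0.498² = 0.03307
L/D = CL/CD = 0.498 / 0.03307 = 15.1

L/D = 15.1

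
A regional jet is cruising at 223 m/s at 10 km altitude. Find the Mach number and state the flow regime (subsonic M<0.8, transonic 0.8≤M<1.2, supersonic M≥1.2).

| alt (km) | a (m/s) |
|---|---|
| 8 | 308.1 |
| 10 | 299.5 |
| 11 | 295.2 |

At 10 km, from the table: a = 299.5 m/s.
M = v/a = 223 / 299.5 = 0.745
M = 0.745 → subsonic.

M = 0.745 (subsonic)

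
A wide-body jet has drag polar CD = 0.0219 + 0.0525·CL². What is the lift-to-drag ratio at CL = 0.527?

L/D = 14.4

CD = 0.0219 + 0.0525 × 0.527² = 0.03648
L/D = CL/CD = 0.527 / 0.03648 = 14.4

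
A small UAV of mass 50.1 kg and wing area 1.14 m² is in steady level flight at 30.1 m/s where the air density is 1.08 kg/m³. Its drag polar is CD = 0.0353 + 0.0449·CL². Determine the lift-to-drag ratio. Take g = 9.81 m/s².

L/D = 12.6

Weight W = mg = 50.1 × 9.81 = 491.48 N; in level flight L = W.
q = ½ρv² = ½ × 1.08 × 30.1² = 489.2 Pa.
Required CL = L/(qS) = 491.48/(489.2·1.14) = 0.8812.
CD = 0.0353 + 0.0449 × 0.8812² = 0.07017.
L/D = CL/CD = 0.8812 / 0.07017 = 12.6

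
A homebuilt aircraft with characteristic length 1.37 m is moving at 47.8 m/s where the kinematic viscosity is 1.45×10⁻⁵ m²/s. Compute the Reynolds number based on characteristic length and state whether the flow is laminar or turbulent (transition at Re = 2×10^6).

Re = 4.52×10^6 (turbulent)

Re = v·c/ν = 47.8 × 1.37 / (1.45×10⁻⁵) = 4.52×10^6
Since 4.52×10^6 > 2×10^6, the flow is turbulent.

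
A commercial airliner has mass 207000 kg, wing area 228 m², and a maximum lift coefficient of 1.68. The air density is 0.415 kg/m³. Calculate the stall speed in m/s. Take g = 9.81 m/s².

V_stall = 160 m/s

At stall, lift equals weight: L = W = m·g = 207000 × 9.81 = 2.031×10^6 N.
From L = ½ρV²S·CL,max = W: V_stall = √(2W/(ρSCL,max)) = √(2·2.031×10^6/(0.415·228·1.68))
V_stall = √25550 = 160 m/s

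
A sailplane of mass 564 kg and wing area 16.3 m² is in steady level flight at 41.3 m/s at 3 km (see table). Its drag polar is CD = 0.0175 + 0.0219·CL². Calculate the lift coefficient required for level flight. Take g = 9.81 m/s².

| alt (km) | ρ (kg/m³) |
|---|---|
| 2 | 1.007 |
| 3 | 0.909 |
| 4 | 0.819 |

At 3 km, from the table: ρ = 0.909 kg/m³.
In steady level flight, lift balances weight: W = mg = 564 × 9.81 = 5532.8 N.
Dynamic pressure q = 0.5 × 0.909 × 41.3² = 775.2 Pa.
CL = 2W/(ρv²S) = 2×5532.8/(0.909×41.3²×16.3) = 0.4379.

CL = 0.438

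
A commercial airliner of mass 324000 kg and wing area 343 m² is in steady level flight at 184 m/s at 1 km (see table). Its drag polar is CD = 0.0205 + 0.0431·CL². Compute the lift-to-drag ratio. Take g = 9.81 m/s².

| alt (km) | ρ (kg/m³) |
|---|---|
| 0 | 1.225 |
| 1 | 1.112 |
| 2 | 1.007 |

L/D = 15.9

At 1 km, from the table: ρ = 1.112 kg/m³.
In steady level flight, lift balances weight: W = mg = 324000 × 9.81 = 3.1784×10^6 N.
Dynamic pressure q = 0.5 × 1.112 × 184² = 18820 Pa.
CL = 2W/(ρv²S) = 2×3.1784×10^6/(1.112×184²×343) = 0.4923.
CD = 0.0205 + 0.0431 × 0.4923² = 0.03094.
L/D = CL/CD = 0.4923 / 0.03094 = 15.9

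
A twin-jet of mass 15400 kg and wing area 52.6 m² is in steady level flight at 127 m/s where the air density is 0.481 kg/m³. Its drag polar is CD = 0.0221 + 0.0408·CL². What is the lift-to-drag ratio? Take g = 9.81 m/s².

L/D = 16.7

Level flight ⇒ L = W = m·g = 15400 × 9.81 = 1.5107×10^5 N.
q = ½ρv² = ½ × 0.481 × 127² = 3879 Pa.
CL = W/(q·S) = 1.5107×10^5 / (3879 × 52.6) = 0.7404.
CD = 0.0221 + 0.0408 × 0.7404² = 0.04447.
L/D = CL/CD = 0.7404 / 0.04447 = 16.7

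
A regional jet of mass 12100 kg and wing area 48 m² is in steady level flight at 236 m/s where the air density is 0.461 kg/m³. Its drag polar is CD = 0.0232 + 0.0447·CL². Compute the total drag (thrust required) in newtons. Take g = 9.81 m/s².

In steady level flight, lift balances weight: W = mg = 12100 × 9.81 = 1.187×10^5 N.
q = ½ρv² = ½ × 0.461 × 236² = 12840 Pa.
CL = 2W/(ρv²S) = 2×1.187×10^5/(0.461×236²×48) = 0.1926.
CD = 0.0232 + 0.0447 × 0.1926² = 0.02486.
D = q·S·CD = 12840 × 48 × 0.02486 = 15320 N

D = 15300 N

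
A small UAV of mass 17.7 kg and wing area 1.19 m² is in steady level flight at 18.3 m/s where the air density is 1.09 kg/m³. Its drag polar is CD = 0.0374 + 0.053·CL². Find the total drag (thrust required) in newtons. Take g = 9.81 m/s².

Level flight ⇒ L = W = m·g = 17.7 × 9.81 = 173.64 N.
q = ½ρv² = ½ × 1.09 × 18.3² = 182.5 Pa.
CL = 2W/(ρv²S) = 2×173.64/(1.09×18.3²×1.19) = 0.7995.
CD = 0.0374 + 0.053 × 0.7995² = 0.07127.
D = q·S·CD = 182.5 × 1.19 × 0.07127 = 15.48 N

D = 15.5 N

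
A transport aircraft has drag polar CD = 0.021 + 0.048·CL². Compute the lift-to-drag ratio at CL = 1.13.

L/D = 13.7

CD = 0.021 + 0.048 × 1.13² = 0.08229
L/D = CL/CD = 1.13 / 0.08229 = 13.7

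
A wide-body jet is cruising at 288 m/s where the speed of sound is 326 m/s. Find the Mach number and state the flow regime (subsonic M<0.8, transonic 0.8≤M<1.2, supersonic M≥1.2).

M = 0.883 (transonic)

M = v/a = 288 / 326 = 0.883
M = 0.883 → transonic.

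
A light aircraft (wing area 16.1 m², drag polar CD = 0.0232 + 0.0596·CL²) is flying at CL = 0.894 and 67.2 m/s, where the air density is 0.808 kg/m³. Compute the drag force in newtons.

D = 2080 N

CD = 0.0232 + 0.0596 × 0.894² = 0.07083
D = ½ρv²S·CD = ½ × 0.808 × 67.2² × 16.1 × 0.07083 = 2080 N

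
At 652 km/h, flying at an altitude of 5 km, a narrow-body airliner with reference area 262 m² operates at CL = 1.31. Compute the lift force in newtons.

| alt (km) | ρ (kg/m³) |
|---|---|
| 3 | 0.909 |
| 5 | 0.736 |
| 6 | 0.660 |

L = 4.14×10^6 N

At 5 km, from the table: ρ = 0.736 kg/m³.
Convert speed: v = 652 km/h ÷ 3.6 = 181.1 m/s.
Dynamic pressure q = ½ρv² = ½ × 0.736 × 181.1² = 12070 Pa.
L = q·S·CL = 12070 × 262 × 1.31 = 4.14×10^6 N ≈ 4140 kN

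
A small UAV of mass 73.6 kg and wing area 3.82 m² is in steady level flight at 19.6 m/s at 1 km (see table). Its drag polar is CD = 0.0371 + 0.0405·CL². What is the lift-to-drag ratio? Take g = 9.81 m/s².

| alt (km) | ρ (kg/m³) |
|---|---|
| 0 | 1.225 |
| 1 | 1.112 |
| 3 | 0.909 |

L/D = 12.9

At 1 km, from the table: ρ = 1.112 kg/m³.
In steady level flight, lift balances weight: W = mg = 73.6 × 9.81 = 722.02 N.
Dynamic pressure q = 0.5 × 1.112 × 19.6² = 213.6 Pa.
Required CL = L/(qS) = 722.02/(213.6·3.82) = 0.8849.
CD = 0.0371 + 0.0405 × 0.8849² = 0.06881.
L/D = CL/CD = 0.8849 / 0.06881 = 12.9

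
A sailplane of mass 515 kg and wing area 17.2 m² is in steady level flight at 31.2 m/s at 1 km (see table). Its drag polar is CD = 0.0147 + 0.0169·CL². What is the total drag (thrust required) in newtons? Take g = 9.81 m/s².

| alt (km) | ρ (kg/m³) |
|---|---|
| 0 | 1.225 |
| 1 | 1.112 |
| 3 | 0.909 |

At 1 km, from the table: ρ = 1.112 kg/m³.
Level flight ⇒ L = W = m·g = 515 × 9.81 = 5052.2 N.
Dynamic pressure q = 0.5 × 1.112 × 31.2² = 541.2 Pa.
CL = W/(q·S) = 5052.2 / (541.2 × 17.2) = 0.5427.
CD = 0.0147 + 0.0169 × 0.5427² = 0.01968.
D = q·S·CD = 541.2 × 17.2 × 0.01968 = 183.2 N

D = 183 N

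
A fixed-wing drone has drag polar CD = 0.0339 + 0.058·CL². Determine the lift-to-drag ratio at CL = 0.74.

CD = 0.0339 + 0.058 × 0.74² = 0.06566
L/D = CL/CD = 0.74 / 0.06566 = 11.3

L/D = 11.3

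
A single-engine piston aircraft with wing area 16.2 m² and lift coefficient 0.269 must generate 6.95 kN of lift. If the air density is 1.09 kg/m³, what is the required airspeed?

v = 54.1 m/s

L = ½ρv²S·CL ⇒ v = √(2L/(ρ·S·CL))
v = √(2 × 6950 / (1.09 × 16.2 × 0.269)) = √2926 = 54.1 m/s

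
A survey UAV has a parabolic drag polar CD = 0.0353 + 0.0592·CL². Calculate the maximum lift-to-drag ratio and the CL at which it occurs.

(L/D)max = 10.9, at CL = 0.772

For CD = CD0 + K·CL², (L/D)max occurs at CL* = √(CD0/K) and equals 1/(2√(K·CD0)).
(L/D)max = 1/(2√(0.0592 × 0.0353)) = 1/(2 × 0.04571) = 10.9
CL* = √(0.0353/0.0592) = 0.772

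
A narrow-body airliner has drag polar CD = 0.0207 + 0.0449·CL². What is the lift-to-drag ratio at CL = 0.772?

CD = 0.0207 + 0.0449 × 0.772² = 0.04746
L/D = CL/CD = 0.772 / 0.04746 = 16.3

L/D = 16.3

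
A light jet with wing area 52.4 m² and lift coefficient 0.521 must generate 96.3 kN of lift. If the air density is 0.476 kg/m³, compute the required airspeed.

v = 122 m/s

L = ½ρv²S·CL ⇒ v = √(2L/(ρ·S·CL))
v = √(2 × 96300 / (0.476 × 52.4 × 0.521)) = √14820 = 122 m/s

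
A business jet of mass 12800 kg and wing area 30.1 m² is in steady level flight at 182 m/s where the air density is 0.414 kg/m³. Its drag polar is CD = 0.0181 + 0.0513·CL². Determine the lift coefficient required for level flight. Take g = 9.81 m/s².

CL = 0.608

In steady level flight, lift balances weight: W = mg = 12800 × 9.81 = 1.2557×10^5 N.
q = ½ρv² = ½ × 0.414 × 182² = 6857 Pa.
CL = W/(q·S) = 1.2557×10^5 / (6857 × 30.1) = 0.6084.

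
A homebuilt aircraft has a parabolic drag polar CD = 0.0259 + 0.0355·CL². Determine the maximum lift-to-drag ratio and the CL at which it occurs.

For CD = CD0 + K·CL², (L/D)max occurs at CL* = √(CD0/K) and equals 1/(2√(K·CD0)).
(L/D)max = 1/(2√(0.0355 × 0.0259)) = 1/(2 × 0.03032) = 16.5
CL* = √(0.0259/0.0355) = 0.854

(L/D)max = 16.5, at CL = 0.854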